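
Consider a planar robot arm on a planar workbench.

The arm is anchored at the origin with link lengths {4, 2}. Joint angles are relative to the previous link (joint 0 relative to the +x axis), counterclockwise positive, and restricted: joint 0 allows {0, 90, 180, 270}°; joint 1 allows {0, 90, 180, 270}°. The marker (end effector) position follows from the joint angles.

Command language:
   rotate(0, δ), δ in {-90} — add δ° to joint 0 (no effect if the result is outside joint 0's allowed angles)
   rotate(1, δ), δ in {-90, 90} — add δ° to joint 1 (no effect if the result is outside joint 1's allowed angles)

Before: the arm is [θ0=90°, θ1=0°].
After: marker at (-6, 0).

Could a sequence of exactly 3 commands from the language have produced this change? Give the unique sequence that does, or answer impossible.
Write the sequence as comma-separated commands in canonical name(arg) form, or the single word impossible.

begin: [θ0=90°, θ1=0°]
t=1 rotate(0, -90) ⇒ [θ0=0°, θ1=0°]
t=2 rotate(0, -90) ⇒ [θ0=270°, θ1=0°]
t=3 rotate(0, -90) ⇒ [θ0=180°, θ1=0°]
no rival 3-sequence matches.

rotate(0, -90), rotate(0, -90), rotate(0, -90)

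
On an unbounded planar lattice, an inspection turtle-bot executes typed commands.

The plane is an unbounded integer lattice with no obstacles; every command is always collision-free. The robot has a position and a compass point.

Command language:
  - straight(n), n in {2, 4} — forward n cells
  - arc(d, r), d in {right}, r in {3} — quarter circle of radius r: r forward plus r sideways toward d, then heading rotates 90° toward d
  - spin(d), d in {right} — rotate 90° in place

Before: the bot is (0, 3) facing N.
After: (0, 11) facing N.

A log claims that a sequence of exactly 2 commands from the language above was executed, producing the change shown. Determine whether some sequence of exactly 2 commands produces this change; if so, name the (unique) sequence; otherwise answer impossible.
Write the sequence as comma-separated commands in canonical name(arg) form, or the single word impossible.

straight(4), straight(4)

key: still facing N at the end — nothing in the sequence rotates
begin: (0, 3) facing N
t=1 straight(4) ⇒ (0, 7) facing N
t=2 straight(4) ⇒ (0, 11) facing N
uniquely the one of 16 2-step routes that fits.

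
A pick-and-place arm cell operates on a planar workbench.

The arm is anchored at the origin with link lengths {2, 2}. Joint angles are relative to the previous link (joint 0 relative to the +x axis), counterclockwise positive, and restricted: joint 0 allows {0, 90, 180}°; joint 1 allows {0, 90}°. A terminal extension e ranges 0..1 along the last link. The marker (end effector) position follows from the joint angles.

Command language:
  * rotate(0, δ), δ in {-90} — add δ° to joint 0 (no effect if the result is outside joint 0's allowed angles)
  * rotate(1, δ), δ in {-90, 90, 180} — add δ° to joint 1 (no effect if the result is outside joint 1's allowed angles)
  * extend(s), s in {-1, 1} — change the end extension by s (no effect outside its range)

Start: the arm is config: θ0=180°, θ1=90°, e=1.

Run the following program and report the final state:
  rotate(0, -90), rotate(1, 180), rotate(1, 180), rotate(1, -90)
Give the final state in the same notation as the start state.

start: config: θ0=180°, θ1=90°, e=1
step 1 (rotate(0, -90)): config: θ0=90°, θ1=90°, e=1
step 2 (rotate(1, 180)): config: θ0=90°, θ1=90°, e=1
step 3 (rotate(1, 180)): config: θ0=90°, θ1=90°, e=1
step 4 (rotate(1, -90)): config: θ0=90°, θ1=0°, e=1

config: θ0=90°, θ1=0°, e=1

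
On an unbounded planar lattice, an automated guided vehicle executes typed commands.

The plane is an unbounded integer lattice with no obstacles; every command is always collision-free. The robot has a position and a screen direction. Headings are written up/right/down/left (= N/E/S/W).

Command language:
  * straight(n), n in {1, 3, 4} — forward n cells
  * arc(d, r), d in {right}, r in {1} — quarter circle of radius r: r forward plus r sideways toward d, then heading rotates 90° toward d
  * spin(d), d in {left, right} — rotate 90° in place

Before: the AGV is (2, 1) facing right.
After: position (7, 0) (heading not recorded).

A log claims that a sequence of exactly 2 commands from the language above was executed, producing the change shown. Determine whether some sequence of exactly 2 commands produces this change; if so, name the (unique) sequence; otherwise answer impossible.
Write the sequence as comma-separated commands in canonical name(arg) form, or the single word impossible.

key: order matters: swapping straight(4) and arc(right, 1) lands elsewhere
t0: (2, 1) facing right
1. straight(4) → (6, 1) facing right
2. arc(right, 1) → (7, 0) facing down
all 36 alternatives checked — unique.

straight(4), arc(right, 1)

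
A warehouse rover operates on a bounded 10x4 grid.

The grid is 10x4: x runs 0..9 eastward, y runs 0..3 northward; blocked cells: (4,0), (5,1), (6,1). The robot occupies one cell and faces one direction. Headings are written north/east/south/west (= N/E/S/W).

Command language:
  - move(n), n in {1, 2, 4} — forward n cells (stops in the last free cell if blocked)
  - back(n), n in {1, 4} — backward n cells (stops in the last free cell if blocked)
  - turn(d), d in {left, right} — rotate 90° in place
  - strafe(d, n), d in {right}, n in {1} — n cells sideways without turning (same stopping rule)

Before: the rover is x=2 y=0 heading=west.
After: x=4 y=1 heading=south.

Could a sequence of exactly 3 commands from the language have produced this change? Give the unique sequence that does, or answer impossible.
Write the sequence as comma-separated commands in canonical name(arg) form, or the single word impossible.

strafe(right, 1), back(4), turn(left)

key: back(4) is stopped early by the blocked cell at (5,1)
start: x=2 y=0 heading=west
1. strafe(right, 1) → x=2 y=1 heading=west
2. back(4) → x=4 y=1 heading=west
3. turn(left) → x=4 y=1 heading=south
no other 3-command option fits: unique.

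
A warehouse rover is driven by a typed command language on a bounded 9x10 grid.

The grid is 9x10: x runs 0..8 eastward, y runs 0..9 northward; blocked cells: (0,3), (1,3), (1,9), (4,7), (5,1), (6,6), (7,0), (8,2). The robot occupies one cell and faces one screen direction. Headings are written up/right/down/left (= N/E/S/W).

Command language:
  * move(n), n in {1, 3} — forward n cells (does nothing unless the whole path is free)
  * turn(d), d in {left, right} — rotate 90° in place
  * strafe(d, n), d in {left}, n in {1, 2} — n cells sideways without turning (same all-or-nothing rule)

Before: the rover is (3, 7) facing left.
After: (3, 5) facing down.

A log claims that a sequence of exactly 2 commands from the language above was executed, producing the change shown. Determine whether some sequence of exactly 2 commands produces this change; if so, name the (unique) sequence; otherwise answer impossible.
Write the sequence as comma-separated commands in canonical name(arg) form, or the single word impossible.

strafe(left, 2), turn(left)

key: cell and facing (now S) both changed — the 2 commands mix motion and turning
start: (3, 7) facing left
step 1 (strafe(left, 2)): (3, 5) facing left
step 2 (turn(left)): (3, 5) facing down
uniquely the one of 36 2-step routes that fits.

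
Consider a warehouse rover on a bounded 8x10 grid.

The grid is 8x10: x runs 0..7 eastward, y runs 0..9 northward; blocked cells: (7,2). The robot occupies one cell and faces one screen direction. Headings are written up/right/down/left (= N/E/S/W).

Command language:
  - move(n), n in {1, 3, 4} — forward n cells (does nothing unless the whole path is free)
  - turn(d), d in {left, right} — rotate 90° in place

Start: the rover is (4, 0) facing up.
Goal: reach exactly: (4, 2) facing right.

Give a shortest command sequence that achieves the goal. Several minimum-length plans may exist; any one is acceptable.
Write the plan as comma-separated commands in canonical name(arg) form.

t0: (4, 0) facing up
t=1 move(1) ⇒ (4, 1) facing up
t=2 move(1) ⇒ (4, 2) facing up
t=3 turn(right) ⇒ (4, 2) facing right
minimal: 3 command(s), checked below 3.

move(1), move(1), turn(right)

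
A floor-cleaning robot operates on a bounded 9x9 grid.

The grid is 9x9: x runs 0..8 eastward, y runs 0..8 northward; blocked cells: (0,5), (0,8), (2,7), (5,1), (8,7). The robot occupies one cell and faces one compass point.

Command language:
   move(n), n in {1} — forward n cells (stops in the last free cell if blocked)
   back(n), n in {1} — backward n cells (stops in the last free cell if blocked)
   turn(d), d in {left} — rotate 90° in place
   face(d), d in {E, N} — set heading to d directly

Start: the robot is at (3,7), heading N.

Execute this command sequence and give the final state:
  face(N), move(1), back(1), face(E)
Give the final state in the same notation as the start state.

at (3,7), heading E

start: at (3,7), heading N
t=1 face(N) ⇒ at (3,7), heading N
t=2 move(1) ⇒ at (3,8), heading N
t=3 back(1) ⇒ at (3,7), heading N
t=4 face(E) ⇒ at (3,7), heading E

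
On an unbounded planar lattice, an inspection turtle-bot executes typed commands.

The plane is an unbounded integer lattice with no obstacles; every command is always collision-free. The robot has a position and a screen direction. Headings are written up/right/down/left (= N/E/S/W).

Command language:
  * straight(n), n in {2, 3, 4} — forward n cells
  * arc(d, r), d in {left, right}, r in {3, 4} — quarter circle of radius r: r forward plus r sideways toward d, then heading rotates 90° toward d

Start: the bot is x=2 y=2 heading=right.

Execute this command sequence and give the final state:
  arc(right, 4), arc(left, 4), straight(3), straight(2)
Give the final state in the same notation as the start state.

x=15 y=-6 heading=right

from: x=2 y=2 heading=right
step 1 (arc(right, 4)): x=6 y=-2 heading=down
step 2 (arc(left, 4)): x=10 y=-6 heading=right
step 3 (straight(3)): x=13 y=-6 heading=right
step 4 (straight(2)): x=15 y=-6 heading=right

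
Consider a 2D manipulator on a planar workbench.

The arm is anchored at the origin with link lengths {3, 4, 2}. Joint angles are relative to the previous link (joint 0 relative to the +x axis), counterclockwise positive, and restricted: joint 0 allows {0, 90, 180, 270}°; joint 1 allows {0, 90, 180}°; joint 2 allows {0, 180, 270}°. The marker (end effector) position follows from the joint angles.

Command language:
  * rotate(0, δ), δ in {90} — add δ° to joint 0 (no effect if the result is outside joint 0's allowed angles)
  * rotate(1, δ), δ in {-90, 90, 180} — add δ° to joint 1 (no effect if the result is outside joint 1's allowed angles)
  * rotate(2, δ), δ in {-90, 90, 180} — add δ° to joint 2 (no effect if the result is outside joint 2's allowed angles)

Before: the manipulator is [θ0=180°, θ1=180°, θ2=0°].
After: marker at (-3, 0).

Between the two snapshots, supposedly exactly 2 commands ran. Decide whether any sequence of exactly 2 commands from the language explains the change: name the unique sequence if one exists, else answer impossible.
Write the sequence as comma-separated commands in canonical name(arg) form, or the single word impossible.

rotate(0, 90), rotate(0, 90)

begin: [θ0=180°, θ1=180°, θ2=0°]
[1] after rotate(0, 90): [θ0=270°, θ1=180°, θ2=0°]
[2] after rotate(0, 90): [θ0=0°, θ1=180°, θ2=0°]
no rival 2-sequence matches.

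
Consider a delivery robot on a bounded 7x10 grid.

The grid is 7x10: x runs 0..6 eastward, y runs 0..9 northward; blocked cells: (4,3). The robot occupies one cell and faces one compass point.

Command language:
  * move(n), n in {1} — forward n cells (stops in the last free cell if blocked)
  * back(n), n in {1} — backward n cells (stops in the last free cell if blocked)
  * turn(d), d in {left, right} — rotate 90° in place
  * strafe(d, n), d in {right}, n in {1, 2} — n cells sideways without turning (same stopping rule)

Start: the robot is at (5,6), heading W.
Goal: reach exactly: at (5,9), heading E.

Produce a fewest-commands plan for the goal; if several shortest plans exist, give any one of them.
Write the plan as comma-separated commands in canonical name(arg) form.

strafe(right, 2), strafe(right, 2), turn(left), turn(left)

from: at (5,6), heading W
t=1 strafe(right, 2) ⇒ at (5,8), heading W
t=2 strafe(right, 2) ⇒ at (5,9), heading W
t=3 turn(left) ⇒ at (5,9), heading S
t=4 turn(left) ⇒ at (5,9), heading E
shorter routes all fall short; 4 is best.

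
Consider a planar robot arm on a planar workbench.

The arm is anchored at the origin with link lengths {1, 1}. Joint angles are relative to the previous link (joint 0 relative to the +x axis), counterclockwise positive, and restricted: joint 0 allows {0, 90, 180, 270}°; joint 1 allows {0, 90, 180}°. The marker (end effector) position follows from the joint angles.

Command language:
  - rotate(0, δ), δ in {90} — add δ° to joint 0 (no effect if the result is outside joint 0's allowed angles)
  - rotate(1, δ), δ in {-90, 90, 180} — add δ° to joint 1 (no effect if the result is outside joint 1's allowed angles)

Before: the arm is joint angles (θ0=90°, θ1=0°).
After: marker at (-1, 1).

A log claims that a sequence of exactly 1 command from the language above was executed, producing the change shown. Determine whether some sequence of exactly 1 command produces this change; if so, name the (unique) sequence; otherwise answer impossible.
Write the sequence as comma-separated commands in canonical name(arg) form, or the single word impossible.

rotate(1, 90)

t0: joint angles (θ0=90°, θ1=0°)
[1] after rotate(1, 90): joint angles (θ0=90°, θ1=90°)
no other 1-command option fits: unique.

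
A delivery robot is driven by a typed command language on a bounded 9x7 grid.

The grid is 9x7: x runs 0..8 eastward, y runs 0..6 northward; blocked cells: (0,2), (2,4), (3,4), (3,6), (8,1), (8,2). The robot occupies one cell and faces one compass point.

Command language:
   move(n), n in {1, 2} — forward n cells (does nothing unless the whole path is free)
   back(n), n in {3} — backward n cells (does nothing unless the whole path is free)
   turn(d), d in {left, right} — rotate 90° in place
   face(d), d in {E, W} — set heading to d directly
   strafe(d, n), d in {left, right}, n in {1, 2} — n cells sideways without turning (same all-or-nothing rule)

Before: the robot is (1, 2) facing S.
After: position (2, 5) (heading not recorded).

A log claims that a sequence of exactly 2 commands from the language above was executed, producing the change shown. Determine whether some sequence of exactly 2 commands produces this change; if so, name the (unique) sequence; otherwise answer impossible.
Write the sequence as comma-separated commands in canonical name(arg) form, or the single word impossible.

back(3), strafe(left, 1)

key: running strafe(left, 1) before back(3) would end elsewhere — order is forced
t0: (1, 2) facing S
1. back(3) → (1, 5) facing S
2. strafe(left, 1) → (2, 5) facing S
no other 2-command option fits: unique.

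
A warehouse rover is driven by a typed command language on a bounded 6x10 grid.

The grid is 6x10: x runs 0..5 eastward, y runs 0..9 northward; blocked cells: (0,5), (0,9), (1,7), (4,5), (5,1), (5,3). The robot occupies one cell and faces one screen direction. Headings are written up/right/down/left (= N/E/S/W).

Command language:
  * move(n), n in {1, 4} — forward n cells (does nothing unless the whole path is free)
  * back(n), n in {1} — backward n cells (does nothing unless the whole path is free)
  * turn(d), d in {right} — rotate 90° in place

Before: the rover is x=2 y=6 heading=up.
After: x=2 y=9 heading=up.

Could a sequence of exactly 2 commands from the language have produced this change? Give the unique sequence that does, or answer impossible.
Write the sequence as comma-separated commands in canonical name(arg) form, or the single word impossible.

key: order matters: swapping back(1) and move(4) lands elsewhere
start: x=2 y=6 heading=up
[1] after back(1): x=2 y=5 heading=up
[2] after move(4): x=2 y=9 heading=up
all 16 alternatives checked — unique.

back(1), move(4)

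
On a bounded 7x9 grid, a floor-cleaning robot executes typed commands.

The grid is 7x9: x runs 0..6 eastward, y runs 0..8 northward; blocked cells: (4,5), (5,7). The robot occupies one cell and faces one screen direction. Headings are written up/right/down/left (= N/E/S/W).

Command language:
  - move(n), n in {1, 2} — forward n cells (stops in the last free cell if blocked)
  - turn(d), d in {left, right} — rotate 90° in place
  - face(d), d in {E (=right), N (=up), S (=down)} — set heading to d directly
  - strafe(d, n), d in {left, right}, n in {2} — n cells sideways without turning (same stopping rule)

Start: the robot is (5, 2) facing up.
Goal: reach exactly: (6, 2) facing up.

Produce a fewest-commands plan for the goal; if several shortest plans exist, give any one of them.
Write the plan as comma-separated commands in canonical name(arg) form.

initial: (5, 2) facing up
1. strafe(right, 2) → (6, 2) facing up
shorter routes all fall short; 1 is best.

strafe(right, 2)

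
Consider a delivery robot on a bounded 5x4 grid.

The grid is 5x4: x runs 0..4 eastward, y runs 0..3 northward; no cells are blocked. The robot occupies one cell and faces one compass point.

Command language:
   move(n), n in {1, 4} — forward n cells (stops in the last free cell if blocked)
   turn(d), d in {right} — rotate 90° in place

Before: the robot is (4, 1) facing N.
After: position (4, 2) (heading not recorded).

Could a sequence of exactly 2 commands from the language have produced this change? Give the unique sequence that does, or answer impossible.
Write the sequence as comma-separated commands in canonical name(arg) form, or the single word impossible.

move(1), turn(right)

key: order matters: swapping move(1) and turn(right) lands elsewhere
begin: (4, 1) facing N
step 1 (move(1)): (4, 2) facing N
step 2 (turn(right)): (4, 2) facing E
all 9 alternatives checked — unique.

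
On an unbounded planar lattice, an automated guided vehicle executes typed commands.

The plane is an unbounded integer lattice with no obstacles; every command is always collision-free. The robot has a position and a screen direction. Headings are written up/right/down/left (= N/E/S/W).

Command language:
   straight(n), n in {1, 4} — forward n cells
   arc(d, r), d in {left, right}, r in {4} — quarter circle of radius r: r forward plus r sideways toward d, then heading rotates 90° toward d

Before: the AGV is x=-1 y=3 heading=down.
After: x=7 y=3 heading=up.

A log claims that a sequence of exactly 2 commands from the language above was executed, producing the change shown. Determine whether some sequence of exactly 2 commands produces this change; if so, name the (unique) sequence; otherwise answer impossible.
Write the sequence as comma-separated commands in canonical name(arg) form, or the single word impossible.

key: position moved to (7,3) AND the heading swung to N — translation plus rotation needed
from: x=-1 y=3 heading=down
t=1 arc(left, 4) ⇒ x=3 y=-1 heading=right
t=2 arc(left, 4) ⇒ x=7 y=3 heading=up
no rival 2-sequence matches.

arc(left, 4), arc(left, 4)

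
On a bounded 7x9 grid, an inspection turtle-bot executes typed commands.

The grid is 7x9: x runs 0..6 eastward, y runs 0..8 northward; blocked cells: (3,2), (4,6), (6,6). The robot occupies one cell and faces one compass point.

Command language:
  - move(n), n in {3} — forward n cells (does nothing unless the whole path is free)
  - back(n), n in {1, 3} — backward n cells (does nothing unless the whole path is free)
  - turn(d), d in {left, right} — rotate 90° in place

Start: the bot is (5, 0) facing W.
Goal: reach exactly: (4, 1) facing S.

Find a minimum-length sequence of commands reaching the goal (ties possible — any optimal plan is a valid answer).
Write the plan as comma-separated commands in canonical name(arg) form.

t0: (5, 0) facing W
t=1 move(3) ⇒ (2, 0) facing W
t=2 back(1) ⇒ (3, 0) facing W
t=3 back(1) ⇒ (4, 0) facing W
t=4 turn(left) ⇒ (4, 0) facing S
t=5 back(1) ⇒ (4, 1) facing S
minimal: 5 command(s), checked below 5.

move(3), back(1), back(1), turn(left), back(1)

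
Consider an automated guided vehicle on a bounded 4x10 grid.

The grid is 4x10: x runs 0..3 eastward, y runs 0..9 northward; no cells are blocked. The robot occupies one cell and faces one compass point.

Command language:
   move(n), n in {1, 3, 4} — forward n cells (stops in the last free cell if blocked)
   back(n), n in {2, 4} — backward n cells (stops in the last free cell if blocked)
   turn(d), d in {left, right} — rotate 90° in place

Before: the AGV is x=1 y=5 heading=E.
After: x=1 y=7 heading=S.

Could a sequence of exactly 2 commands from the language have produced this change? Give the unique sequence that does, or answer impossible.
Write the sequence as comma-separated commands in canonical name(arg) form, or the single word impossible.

key: running back(2) before turn(right) would end elsewhere — order is forced
begin: x=1 y=5 heading=E
1. turn(right) → x=1 y=5 heading=S
2. back(2) → x=1 y=7 heading=S
all 49 alternatives checked — unique.

turn(right), back(2)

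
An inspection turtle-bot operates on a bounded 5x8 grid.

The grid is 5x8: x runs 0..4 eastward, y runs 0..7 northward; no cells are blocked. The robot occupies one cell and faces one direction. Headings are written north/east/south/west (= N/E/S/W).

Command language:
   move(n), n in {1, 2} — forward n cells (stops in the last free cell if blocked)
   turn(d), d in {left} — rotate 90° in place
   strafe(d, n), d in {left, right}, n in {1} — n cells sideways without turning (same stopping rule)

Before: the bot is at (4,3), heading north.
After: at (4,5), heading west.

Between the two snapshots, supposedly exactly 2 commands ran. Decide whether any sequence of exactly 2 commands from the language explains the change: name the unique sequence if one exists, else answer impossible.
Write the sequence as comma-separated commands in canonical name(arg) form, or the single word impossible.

move(2), turn(left)

key: cell and facing (now W) both changed — the 2 commands mix motion and turning
t0: at (4,3), heading north
1. move(2) → at (4,5), heading north
2. turn(left) → at (4,5), heading west
uniquely the one of 25 2-step routes that fits.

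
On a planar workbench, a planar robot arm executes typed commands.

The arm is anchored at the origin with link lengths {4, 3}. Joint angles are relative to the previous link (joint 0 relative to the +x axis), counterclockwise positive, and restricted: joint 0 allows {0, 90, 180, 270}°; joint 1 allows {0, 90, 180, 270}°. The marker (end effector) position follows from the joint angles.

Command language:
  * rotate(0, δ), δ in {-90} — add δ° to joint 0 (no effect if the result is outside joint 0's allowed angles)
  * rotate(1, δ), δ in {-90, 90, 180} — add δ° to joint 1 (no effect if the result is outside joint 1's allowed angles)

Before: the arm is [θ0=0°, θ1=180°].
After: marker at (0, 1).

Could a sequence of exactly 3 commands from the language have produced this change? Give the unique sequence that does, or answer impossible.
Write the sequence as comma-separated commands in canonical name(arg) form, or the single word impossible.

rotate(0, -90), rotate(0, -90), rotate(0, -90)

initial: [θ0=0°, θ1=180°]
[1] after rotate(0, -90): [θ0=270°, θ1=180°]
[2] after rotate(0, -90): [θ0=180°, θ1=180°]
[3] after rotate(0, -90): [θ0=90°, θ1=180°]
all 64 alternatives checked — unique.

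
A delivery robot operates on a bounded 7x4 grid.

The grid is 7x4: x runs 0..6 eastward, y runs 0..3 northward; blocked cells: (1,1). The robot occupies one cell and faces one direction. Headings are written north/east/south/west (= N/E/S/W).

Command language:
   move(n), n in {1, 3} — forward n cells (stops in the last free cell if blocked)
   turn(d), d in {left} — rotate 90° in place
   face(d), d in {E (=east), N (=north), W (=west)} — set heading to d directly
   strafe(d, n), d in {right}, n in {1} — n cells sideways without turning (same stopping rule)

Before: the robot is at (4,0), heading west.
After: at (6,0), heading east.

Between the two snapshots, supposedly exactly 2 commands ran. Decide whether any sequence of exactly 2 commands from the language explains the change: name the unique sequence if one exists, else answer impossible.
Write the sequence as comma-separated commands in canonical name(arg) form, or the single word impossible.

key: move(3) runs into the grid edge before its full distance
from: at (4,0), heading west
[1] after face(E): at (4,0), heading east
[2] after move(3): at (6,0), heading east
all 49 alternatives checked — unique.

face(E), move(3)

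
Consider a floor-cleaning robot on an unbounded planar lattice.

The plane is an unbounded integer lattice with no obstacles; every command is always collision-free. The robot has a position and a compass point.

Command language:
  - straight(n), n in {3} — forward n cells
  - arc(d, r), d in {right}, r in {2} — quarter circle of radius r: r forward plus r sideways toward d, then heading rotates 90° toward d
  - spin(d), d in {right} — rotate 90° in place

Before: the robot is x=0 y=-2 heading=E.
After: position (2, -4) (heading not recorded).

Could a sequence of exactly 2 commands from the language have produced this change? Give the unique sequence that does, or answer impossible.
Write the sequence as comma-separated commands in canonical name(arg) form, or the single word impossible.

key: running spin(right) before arc(right, 2) would end elsewhere — order is forced
begin: x=0 y=-2 heading=E
t=1 arc(right, 2) ⇒ x=2 y=-4 heading=S
t=2 spin(right) ⇒ x=2 y=-4 heading=W
all 9 alternatives checked — unique.

arc(right, 2), spin(right)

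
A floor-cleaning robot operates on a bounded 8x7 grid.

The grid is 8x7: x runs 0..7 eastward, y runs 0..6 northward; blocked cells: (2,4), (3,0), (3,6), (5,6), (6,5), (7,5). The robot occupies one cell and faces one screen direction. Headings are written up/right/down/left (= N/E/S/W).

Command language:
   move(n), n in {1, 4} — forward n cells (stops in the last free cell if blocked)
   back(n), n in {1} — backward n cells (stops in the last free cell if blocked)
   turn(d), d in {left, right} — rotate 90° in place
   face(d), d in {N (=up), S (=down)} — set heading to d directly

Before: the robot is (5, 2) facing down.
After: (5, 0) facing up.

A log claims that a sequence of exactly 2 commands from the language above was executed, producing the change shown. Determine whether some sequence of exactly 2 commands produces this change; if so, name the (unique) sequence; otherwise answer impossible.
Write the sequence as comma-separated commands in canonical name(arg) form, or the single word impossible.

key: move(4) runs into the grid edge before its full distance
begin: (5, 2) facing down
1. move(4) → (5, 0) facing down
2. face(N) → (5, 0) facing up
all 49 alternatives checked — unique.

move(4), face(N)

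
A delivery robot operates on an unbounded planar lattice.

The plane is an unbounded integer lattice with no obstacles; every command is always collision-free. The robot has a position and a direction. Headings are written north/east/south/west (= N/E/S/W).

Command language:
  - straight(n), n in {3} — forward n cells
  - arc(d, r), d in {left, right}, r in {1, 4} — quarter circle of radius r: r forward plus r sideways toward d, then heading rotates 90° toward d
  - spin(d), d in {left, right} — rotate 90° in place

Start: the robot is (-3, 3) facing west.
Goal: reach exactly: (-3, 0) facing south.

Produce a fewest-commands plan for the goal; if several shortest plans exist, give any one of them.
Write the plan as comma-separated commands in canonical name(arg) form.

begin: (-3, 3) facing west
step 1 (spin(left)): (-3, 3) facing south
step 2 (straight(3)): (-3, 0) facing south
minimal: 2 command(s), checked below 2.

spin(left), straight(3)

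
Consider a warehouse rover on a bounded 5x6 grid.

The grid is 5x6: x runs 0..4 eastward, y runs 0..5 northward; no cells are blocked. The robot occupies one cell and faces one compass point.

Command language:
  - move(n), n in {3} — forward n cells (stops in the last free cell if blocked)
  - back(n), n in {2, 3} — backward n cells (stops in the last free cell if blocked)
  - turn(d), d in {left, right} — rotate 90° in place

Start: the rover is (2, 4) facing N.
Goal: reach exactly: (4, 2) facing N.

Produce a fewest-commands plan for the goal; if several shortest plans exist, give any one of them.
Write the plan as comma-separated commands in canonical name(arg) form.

back(2), turn(left), back(2), turn(right)

begin: (2, 4) facing N
step 1 (back(2)): (2, 2) facing N
step 2 (turn(left)): (2, 2) facing W
step 3 (back(2)): (4, 2) facing W
step 4 (turn(right)): (4, 2) facing N
shorter routes all fall short; 4 is best.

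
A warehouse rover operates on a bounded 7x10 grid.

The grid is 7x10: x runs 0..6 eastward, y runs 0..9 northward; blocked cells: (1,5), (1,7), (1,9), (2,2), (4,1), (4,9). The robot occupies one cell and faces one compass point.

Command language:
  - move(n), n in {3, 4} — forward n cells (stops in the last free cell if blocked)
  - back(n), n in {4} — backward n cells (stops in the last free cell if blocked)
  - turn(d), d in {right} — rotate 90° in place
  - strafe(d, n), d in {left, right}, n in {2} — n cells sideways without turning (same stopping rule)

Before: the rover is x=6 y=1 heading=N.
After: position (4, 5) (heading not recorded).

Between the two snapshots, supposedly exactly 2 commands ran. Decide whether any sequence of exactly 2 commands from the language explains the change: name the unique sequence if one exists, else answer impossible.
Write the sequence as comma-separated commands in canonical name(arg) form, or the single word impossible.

move(4), strafe(left, 2)

key: running strafe(left, 2) before move(4) would end elsewhere — order is forced
start: x=6 y=1 heading=N
t=1 move(4) ⇒ x=6 y=5 heading=N
t=2 strafe(left, 2) ⇒ x=4 y=5 heading=N
uniquely the one of 36 2-step routes that fits.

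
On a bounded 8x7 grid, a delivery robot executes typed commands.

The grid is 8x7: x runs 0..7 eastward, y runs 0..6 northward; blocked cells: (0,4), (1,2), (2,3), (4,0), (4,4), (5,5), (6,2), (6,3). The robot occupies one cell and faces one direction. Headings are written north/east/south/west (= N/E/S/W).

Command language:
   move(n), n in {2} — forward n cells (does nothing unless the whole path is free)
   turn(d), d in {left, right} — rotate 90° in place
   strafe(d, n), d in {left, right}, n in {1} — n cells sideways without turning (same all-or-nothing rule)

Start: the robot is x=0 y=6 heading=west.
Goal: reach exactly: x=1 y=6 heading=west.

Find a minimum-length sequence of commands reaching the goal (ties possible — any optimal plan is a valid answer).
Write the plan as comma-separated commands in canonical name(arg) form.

start: x=0 y=6 heading=west
step 1 (turn(right)): x=0 y=6 heading=north
step 2 (strafe(right, 1)): x=1 y=6 heading=north
step 3 (turn(left)): x=1 y=6 heading=west
nothing shorter than 3 reaches the goal.

turn(right), strafe(right, 1), turn(left)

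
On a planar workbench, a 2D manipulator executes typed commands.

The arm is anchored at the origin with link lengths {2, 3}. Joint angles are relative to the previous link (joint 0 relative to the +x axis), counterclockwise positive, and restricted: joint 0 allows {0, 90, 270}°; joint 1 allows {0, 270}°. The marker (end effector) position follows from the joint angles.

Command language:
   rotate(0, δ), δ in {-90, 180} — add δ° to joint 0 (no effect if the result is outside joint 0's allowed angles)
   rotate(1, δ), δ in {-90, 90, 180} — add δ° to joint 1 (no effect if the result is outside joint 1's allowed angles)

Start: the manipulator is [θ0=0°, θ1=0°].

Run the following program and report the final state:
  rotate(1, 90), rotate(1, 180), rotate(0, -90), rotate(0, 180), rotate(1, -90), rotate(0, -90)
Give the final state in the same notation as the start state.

begin: [θ0=0°, θ1=0°]
t=1 rotate(1, 90) ⇒ [θ0=0°, θ1=0°]
t=2 rotate(1, 180) ⇒ [θ0=0°, θ1=0°]
t=3 rotate(0, -90) ⇒ [θ0=270°, θ1=0°]
t=4 rotate(0, 180) ⇒ [θ0=90°, θ1=0°]
t=5 rotate(1, -90) ⇒ [θ0=90°, θ1=270°]
t=6 rotate(0, -90) ⇒ [θ0=0°, θ1=270°]

[θ0=0°, θ1=270°]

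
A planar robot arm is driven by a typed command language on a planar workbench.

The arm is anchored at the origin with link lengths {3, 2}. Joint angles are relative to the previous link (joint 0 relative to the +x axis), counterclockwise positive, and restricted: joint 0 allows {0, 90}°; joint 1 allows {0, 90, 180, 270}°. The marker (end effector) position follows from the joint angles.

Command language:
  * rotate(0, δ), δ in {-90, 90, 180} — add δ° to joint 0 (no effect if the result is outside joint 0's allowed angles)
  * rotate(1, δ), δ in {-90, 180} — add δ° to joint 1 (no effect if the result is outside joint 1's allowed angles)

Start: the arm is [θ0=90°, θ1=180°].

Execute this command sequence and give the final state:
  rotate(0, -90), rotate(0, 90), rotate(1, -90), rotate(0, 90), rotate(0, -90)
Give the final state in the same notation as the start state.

begin: [θ0=90°, θ1=180°]
step 1 (rotate(0, -90)): [θ0=0°, θ1=180°]
step 2 (rotate(0, 90)): [θ0=90°, θ1=180°]
step 3 (rotate(1, -90)): [θ0=90°, θ1=90°]
step 4 (rotate(0, 90)): [θ0=90°, θ1=90°]
step 5 (rotate(0, -90)): [θ0=0°, θ1=90°]

[θ0=0°, θ1=90°]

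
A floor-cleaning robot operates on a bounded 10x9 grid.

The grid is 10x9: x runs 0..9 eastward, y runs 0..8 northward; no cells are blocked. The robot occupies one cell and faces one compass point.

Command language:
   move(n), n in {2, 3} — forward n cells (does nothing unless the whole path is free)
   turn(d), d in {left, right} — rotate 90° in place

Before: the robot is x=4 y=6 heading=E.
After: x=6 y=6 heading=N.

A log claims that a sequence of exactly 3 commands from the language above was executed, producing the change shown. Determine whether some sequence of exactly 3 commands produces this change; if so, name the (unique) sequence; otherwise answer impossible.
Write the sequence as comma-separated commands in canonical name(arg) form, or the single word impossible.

move(2), turn(left), move(3)

key: move(3) would leave the grid, so it does nothing
start: x=4 y=6 heading=E
[1] after move(2): x=6 y=6 heading=E
[2] after turn(left): x=6 y=6 heading=N
[3] after move(3): x=6 y=6 heading=N
uniquely the one of 64 3-step routes that fits.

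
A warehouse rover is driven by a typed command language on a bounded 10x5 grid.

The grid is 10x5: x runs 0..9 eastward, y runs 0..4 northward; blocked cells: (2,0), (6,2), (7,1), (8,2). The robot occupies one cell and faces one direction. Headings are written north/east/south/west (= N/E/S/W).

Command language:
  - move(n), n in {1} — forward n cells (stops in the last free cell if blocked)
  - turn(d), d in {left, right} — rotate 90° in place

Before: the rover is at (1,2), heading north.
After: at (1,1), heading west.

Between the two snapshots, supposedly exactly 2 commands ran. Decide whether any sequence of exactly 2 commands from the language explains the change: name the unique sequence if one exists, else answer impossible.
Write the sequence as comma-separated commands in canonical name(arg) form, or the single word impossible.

every 2-command combo misses the target.

impossible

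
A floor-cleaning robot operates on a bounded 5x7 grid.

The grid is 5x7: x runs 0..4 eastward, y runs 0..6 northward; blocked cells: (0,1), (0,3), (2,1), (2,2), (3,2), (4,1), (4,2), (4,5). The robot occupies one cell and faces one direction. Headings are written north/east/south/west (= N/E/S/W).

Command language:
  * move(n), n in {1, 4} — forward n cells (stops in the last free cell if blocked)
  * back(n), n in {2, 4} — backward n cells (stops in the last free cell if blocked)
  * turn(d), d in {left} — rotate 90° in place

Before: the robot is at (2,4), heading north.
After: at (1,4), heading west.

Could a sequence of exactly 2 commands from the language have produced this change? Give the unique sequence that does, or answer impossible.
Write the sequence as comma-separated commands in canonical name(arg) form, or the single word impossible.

turn(left), move(1)

key: cell and facing (now W) both changed — the 2 commands mix motion and turning
begin: at (2,4), heading north
t=1 turn(left) ⇒ at (2,4), heading west
t=2 move(1) ⇒ at (1,4), heading west
no other 2-command option fits: unique.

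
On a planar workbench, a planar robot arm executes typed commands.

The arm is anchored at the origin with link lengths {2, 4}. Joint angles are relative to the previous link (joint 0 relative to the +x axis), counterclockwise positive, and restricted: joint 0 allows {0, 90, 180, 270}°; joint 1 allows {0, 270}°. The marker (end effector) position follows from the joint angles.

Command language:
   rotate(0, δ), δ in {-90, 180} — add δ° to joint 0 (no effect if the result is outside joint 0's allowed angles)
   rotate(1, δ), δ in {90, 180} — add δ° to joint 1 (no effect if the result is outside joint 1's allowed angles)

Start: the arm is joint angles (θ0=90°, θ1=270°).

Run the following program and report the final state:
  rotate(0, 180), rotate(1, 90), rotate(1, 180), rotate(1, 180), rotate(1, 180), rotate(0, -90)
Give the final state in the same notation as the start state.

initial: joint angles (θ0=90°, θ1=270°)
t=1 rotate(0, 180) ⇒ joint angles (θ0=270°, θ1=270°)
t=2 rotate(1, 90) ⇒ joint angles (θ0=270°, θ1=0°)
t=3 rotate(1, 180) ⇒ joint angles (θ0=270°, θ1=0°)
t=4 rotate(1, 180) ⇒ joint angles (θ0=270°, θ1=0°)
t=5 rotate(1, 180) ⇒ joint angles (θ0=270°, θ1=0°)
t=6 rotate(0, -90) ⇒ joint angles (θ0=180°, θ1=0°)

joint angles (θ0=180°, θ1=0°)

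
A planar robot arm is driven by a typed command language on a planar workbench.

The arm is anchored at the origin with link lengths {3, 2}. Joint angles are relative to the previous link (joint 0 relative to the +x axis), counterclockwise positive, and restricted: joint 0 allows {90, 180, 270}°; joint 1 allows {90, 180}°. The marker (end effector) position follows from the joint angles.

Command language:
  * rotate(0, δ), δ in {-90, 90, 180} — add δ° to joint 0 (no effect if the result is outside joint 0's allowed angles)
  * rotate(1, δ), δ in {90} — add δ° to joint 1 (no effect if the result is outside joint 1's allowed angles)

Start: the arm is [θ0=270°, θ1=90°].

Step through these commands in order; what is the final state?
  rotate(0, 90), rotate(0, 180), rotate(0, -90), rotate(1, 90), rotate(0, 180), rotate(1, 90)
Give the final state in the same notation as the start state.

start: [θ0=270°, θ1=90°]
[1] after rotate(0, 90): [θ0=270°, θ1=90°]
[2] after rotate(0, 180): [θ0=90°, θ1=90°]
[3] after rotate(0, -90): [θ0=90°, θ1=90°]
[4] after rotate(1, 90): [θ0=90°, θ1=180°]
[5] after rotate(0, 180): [θ0=270°, θ1=180°]
[6] after rotate(1, 90): [θ0=270°, θ1=180°]

[θ0=270°, θ1=180°]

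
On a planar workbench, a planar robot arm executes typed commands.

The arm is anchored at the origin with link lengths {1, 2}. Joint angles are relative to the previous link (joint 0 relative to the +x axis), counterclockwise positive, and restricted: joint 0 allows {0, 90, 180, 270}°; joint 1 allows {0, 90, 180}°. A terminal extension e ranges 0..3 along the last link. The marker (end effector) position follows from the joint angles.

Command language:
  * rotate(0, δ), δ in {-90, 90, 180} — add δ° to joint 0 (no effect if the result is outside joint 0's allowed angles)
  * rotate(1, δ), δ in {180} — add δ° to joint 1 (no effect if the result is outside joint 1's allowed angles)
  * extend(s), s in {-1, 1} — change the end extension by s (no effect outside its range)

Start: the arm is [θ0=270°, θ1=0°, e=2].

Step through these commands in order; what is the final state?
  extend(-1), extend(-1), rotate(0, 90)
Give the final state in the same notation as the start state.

t0: [θ0=270°, θ1=0°, e=2]
t=1 extend(-1) ⇒ [θ0=270°, θ1=0°, e=1]
t=2 extend(-1) ⇒ [θ0=270°, θ1=0°, e=0]
t=3 rotate(0, 90) ⇒ [θ0=0°, θ1=0°, e=0]

[θ0=0°, θ1=0°, e=0]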